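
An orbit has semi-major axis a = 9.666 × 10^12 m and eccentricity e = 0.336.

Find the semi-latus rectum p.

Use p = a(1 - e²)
a = 9.666 × 10^12 m
e = 0.336,  e² = 0.112896,  1 − e² = 0.887104
p = a(1 − e²) = 9.666 × 10^12 m × 0.887104 = 8.57475 × 10^12 m ≈ 8.575 × 10^12 m

Final answer: p = 8.575 × 10^12 m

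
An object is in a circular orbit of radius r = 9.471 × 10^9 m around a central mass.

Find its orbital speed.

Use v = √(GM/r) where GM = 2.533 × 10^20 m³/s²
r = 9.471 × 10^9 m
GM = 2.533 × 10^20 m³/s²
GM/r = (2.533 × 10^20) / (9.471 × 10^9) = 2.67448 × 10^10 m²/s²
v = √(GM/r) = 163538 m/s ≈ 163.5 km/s

Final answer: 163.5 km/s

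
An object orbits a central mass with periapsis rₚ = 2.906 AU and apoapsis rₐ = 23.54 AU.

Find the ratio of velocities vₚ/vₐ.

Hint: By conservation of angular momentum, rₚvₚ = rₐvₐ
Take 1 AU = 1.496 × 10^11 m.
rₚ = 2.906 AU = 4.34738 × 10^11 m
rₐ = 23.54 AU = 3.52158 × 10^12 m
rₚvₚ = rₐvₐ  ⇒  vₚ/vₐ = rₐ/rₚ
vₚ/vₐ = (3.52158 × 10^12) / (4.34738 × 10^11) = 8.10048

Final answer: vₚ/vₐ = 8.1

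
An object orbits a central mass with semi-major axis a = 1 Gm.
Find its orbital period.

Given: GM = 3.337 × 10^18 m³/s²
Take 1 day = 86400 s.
a = 1 Gm = 1 × 10^9 m
GM = 3.337 × 10^18 m³/s²
a³ = 1 × 10^27 m³
T = 2π √(a³/GM) = 2π √((1 × 10^27) / (3.337 × 10^18)) = 2π × 17311 s
T = 108768 s ≈ 1.259 days

Final answer: 1.259 days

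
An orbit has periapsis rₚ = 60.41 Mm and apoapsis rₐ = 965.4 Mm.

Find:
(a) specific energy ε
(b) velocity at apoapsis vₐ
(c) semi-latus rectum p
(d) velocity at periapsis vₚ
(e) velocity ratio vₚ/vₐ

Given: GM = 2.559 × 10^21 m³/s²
rₚ = 60.41 Mm = 6.041 × 10^7 m
rₐ = 965.4 Mm = 9.654 × 10^8 m
GM = 2.559 × 10^21 m³/s²
a = (rₚ + rₐ)/2 = 5.12905 × 10^8 m
e = (rₐ − rₚ)/(rₐ + rₚ) = (9.0499 × 10^8) / (1.02581 × 10^9) = 0.88222
(a) 2a = 1.02581 × 10^9 m;  ε = −GM/(2a) = -2.49461 × 10^12 J/kg ≈ -2495 GJ/kg
(b) vₐ² = GM (2/rₐ − 1/a) = 2.559 × 10^21 × (2.07168 × 10^-9 − 1.94968 × 10^-9) = 3.12201 × 10^11 m²/s²;  vₐ = 558750 m/s ≈ 558.7 km/s
(c) 1 − e² = 0.221688;  p = a(1 − e²) = 5.12905 × 10^8 × 0.221688 = 1.13705 × 10^8 m ≈ 113.7 Mm
(d) vₚ² = GM (2/rₚ − 1/a) = 2.559 × 10^21 × (3.31071 × 10^-8 − 1.94968 × 10^-9) = 7.97318 × 10^13 m²/s²;  vₚ = 8.92927 × 10^6 m/s ≈ 8929 km/s
(e) vₚ/vₐ = rₐ/rₚ (angular momentum) = (9.654 × 10^8) / (6.041 × 10^7) = 15.9808 ≈ 15.98

Final answer:
(a) specific energy ε = -2495 GJ/kg
(b) velocity at apoapsis vₐ = 558.7 km/s
(c) semi-latus rectum p = 113.7 Mm
(d) velocity at periapsis vₚ = 8929 km/s
(e) velocity ratio vₚ/vₐ = 15.98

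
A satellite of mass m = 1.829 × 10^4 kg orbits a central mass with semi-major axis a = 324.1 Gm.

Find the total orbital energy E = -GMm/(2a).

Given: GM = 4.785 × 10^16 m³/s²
a = 324.1 Gm = 3.241 × 10^11 m
GM = 4.785 × 10^16 m³/s²
2a = 6.482 × 10^11 m
GMm = 4.785 × 10^16 × 18290 = 8.75177 × 10^20 m³·kg/s²
E = −GMm/(2a) = -1.35016 × 10^9 J ≈ -1.35 GJ

Final answer: -1.35 GJ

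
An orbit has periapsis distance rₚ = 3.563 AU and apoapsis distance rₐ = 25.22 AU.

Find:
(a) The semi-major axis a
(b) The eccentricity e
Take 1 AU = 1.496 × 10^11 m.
rₚ = 3.563 AU = 5.33025 × 10^11 m
rₐ = 25.22 AU = 3.77291 × 10^12 m
(a) a = (rₚ + rₐ)/2 = 2.15297 × 10^12 m ≈ 14.39 AU
(b) e = (rₐ − rₚ)/(rₐ + rₚ) = (3.23989 × 10^12) / (4.30594 × 10^12) = 0.752423

Final answer:
(a) a = 14.39 AU
(b) e = 0.7524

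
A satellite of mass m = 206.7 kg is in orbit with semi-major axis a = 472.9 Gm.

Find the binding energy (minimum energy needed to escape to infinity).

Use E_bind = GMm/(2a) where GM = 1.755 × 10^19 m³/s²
a = 472.9 Gm = 4.729 × 10^11 m
GM = 1.755 × 10^19 m³/s²
m = 206.7 kg
GMm = 1.755 × 10^19 × 206.7 = 3.62758 × 10^21 m³·kg/s²
2a = 9.458 × 10^11 m
E_bind = GMm/(2a) = 3.83547 × 10^9 J ≈ 3.835 GJ

Final answer: 3.835 GJ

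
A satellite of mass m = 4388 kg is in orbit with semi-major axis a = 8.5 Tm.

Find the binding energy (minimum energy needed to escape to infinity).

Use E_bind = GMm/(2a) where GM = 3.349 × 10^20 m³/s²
a = 8.5 Tm = 8.5 × 10^12 m
GM = 3.349 × 10^20 m³/s²
m = 4388 kg
GMm = 3.349 × 10^20 × 4388 = 1.46954 × 10^24 m³·kg/s²
2a = 1.7 × 10^13 m
E_bind = GMm/(2a) = 8.64436 × 10^10 J ≈ 86.44 GJ

Final answer: 86.44 GJ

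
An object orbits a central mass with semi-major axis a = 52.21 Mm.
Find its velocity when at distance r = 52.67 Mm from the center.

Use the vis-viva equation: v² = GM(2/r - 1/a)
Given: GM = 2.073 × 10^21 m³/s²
a = 52.21 Mm = 5.221 × 10^7 m
r = 52.67 Mm = 5.267 × 10^7 m
GM = 2.073 × 10^21 m³/s²
2/r − 1/a = 3.79723 × 10^-8 − 1.91534 × 10^-8 = 1.88189 × 10^-8 m⁻¹
v² = GM (2/r − 1/a) = 3.90115 × 10^13 m²/s²
v = 6.24592 × 10^6 m/s ≈ 6246 km/s

Final answer: 6246 km/s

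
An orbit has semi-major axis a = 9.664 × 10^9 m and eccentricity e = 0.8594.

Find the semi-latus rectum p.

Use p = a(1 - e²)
a = 9.664 × 10^9 m
e = 0.8594,  e² = 0.738568,  1 − e² = 0.261432
p = a(1 − e²) = 9.664 × 10^9 m × 0.261432 = 2.52648 × 10^9 m ≈ 2.526 × 10^9 m

Final answer: p = 2.526 × 10^9 m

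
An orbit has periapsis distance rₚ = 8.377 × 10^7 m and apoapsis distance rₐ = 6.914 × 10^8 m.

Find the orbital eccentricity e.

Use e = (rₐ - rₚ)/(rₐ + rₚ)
rₚ = 8.377 × 10^7 m
rₐ = 6.914 × 10^8 m
rₐ − rₚ = 6.0763 × 10^8 m
rₐ + rₚ = 7.7517 × 10^8 m
e = (rₐ − rₚ)/(rₐ + rₚ) = 0.783867

Final answer: e = 0.7839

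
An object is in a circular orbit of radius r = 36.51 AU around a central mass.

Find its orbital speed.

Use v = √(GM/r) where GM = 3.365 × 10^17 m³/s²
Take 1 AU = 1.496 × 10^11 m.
r = 36.51 AU = 5.4619 × 10^12 m
GM = 3.365 × 10^17 m³/s²
GM/r = (3.365 × 10^17) / (5.4619 × 10^12) = 61608.6 m²/s²
v = √(GM/r) = 248.211 m/s ≈ 248.2 m/s

Final answer: 248.2 m/s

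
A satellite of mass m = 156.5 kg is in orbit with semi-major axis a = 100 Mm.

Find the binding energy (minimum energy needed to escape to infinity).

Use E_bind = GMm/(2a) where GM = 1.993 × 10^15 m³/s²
a = 100 Mm = 1 × 10^8 m
GM = 1.993 × 10^15 m³/s²
m = 156.5 kg
GMm = 1.993 × 10^15 × 156.5 = 3.11904 × 10^17 m³·kg/s²
2a = 2 × 10^8 m
E_bind = GMm/(2a) = 1.55952 × 10^9 J ≈ 1.56 GJ

Final answer: 1.56 GJ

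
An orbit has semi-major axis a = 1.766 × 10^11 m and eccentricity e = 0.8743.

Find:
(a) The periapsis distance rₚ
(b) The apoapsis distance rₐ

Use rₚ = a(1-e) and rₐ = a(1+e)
a = 1.766 × 10^11 m
e = 0.8743:  1 − e = 0.1257,  1 + e = 1.8743
(a) rₚ = a(1 − e) = 1.766 × 10^11 m × 0.1257 = 2.21986 × 10^10 m ≈ 2.22 × 10^10 m
(b) rₐ = a(1 + e) = 1.766 × 10^11 m × 1.8743 = 3.31001 × 10^11 m ≈ 3.31 × 10^11 m

Final answer:
(a) rₚ = 2.22 × 10^10 m
(b) rₐ = 3.31 × 10^11 m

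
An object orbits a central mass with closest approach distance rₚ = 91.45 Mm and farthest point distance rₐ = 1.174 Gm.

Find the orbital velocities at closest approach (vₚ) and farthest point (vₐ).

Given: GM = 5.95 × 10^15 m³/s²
rₚ = 91.45 Mm = 9.145 × 10^7 m
rₐ = 1.174 Gm = 1.174 × 10^9 m
GM = 5.95 × 10^15 m³/s²
a = (rₚ + rₐ)/2 = 6.32725 × 10^8 m
Vis-viva: v² = GM (2/r − 1/a)
vₚ² = 5.95 × 10^15 × (2.18699 × 10^-8 − 1.58047 × 10^-9) = 1.20722 × 10^8 m²/s²
vₚ = 10987.4 m/s ≈ 10.99 km/s
vₐ² = 5.95 × 10^15 × (1.70358 × 10^-9 − 1.58047 × 10^-9) = 732517 m²/s²
vₐ = 855.872 m/s ≈ 855.9 m/s

Final answer: vₚ = 10.99 km/s, vₐ = 855.9 m/s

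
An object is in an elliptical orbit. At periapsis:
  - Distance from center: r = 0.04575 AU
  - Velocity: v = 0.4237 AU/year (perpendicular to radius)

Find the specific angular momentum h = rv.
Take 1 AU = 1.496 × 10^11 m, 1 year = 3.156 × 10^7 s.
r = 0.04575 AU = 6.8442 × 10^9 m
v = 0.4237 AU/year = 2008.41 m/s
h = rv = 6.8442 × 10^9 × 2008.41 = 1.3746 × 10^13 m²/s ≈ 1.375 × 10^13 m²/s

Final answer: h = 1.375 × 10^13 m²/s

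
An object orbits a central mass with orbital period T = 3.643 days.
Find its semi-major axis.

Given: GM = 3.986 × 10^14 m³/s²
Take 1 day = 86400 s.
T = 3.643 days = 314755 s
GM = 3.986 × 10^14 m³/s²
Kepler's third law: a³ = GM T² / (4π²)
T² = 9.90708 × 10^10 s²
a³ = (3.986 × 10^14) × (9.90708 × 10^10) / (4π²) = 1.00028 × 10^24 m³
a = (a³)^(1/3) = 1.00009 × 10^8 m ≈ 100 Mm

Final answer: 100 Mm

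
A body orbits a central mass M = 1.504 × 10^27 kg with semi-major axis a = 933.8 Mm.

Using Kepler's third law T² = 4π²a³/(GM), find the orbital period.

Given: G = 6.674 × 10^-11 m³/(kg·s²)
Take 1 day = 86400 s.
M = 1.504 × 10^27 kg
GM = G × M = 6.674 × 10^-11 × 1.504 × 10^27 = 1.00377 × 10^17 m³/s²
a = 933.8 Mm = 9.338 × 10^8 m
a³ = 8.14257 × 10^26 m³
T = 2π √(a³/GM) = 2π √((8.14257 × 10^26) / (1.00377 × 10^17)) = 2π × 90066.6 s
T = 565905 s ≈ 6.55 days

Final answer: 6.55 days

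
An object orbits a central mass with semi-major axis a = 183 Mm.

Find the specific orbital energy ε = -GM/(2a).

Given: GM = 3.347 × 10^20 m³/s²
a = 183 Mm = 1.83 × 10^8 m
GM = 3.347 × 10^20 m³/s²
2a = 3.66 × 10^8 m
ε = −GM/(2a) = -9.14481 × 10^11 J/kg ≈ -914.5 GJ/kg

Final answer: -914.5 GJ/kg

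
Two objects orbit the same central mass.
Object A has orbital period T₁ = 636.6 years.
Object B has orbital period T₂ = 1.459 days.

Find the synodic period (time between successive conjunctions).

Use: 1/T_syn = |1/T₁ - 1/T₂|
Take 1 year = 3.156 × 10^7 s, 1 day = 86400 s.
T₁ = 636.6 years = 2.00911 × 10^10 s
T₂ = 1.459 days = 126058 s
1/T₁ = 4.97733 × 10^-11 s⁻¹
1/T₂ = 7.93288 × 10^-6 s⁻¹
|1/T₁ − 1/T₂| = 7.93283 × 10^-6 s⁻¹
T_syn = 1 / |1/T₁ − 1/T₂| = 126058 s ≈ 1.459 days

Final answer: T_syn = 1.459 days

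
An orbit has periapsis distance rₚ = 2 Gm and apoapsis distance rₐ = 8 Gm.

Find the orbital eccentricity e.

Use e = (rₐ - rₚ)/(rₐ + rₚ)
rₚ = 2 Gm = 2 × 10^9 m
rₐ = 8 Gm = 8 × 10^9 m
rₐ − rₚ = 6 × 10^9 m
rₐ + rₚ = 1 × 10^10 m
e = (rₐ − rₚ)/(rₐ + rₚ) = 0.6

Final answer: e = 0.6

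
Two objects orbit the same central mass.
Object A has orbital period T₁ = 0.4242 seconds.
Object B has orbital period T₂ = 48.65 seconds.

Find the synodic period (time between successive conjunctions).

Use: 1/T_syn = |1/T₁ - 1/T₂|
T₁ = 0.4242 seconds
T₂ = 48.65 seconds
1/T₁ = 2.35738 s⁻¹
1/T₂ = 0.020555 s⁻¹
|1/T₁ − 1/T₂| = 2.33682 s⁻¹
T_syn = 1 / |1/T₁ − 1/T₂| = 0.427931 s ≈ 0.4279 seconds

Final answer: T_syn = 0.4279 seconds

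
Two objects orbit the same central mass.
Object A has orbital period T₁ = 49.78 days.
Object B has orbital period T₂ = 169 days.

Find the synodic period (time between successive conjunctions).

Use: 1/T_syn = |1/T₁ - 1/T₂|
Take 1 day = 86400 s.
T₁ = 49.78 days = 4.30099 × 10^6 s
T₂ = 169 days = 1.46016 × 10^7 s
1/T₁ = 2.32505 × 10^-7 s⁻¹
1/T₂ = 6.84856 × 10^-8 s⁻¹
|1/T₁ − 1/T₂| = 1.64019 × 10^-7 s⁻¹
T_syn = 1 / |1/T₁ − 1/T₂| = 6.09686 × 10^6 s ≈ 70.57 days

Final answer: T_syn = 70.57 days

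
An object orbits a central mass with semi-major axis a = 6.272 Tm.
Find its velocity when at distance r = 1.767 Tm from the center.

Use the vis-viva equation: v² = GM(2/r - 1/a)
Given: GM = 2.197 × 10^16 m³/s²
a = 6.272 Tm = 6.272 × 10^12 m
r = 1.767 Tm = 1.767 × 10^12 m
GM = 2.197 × 10^16 m³/s²
2/r − 1/a = 1.13186 × 10^-12 − 1.59439 × 10^-13 = 9.72423 × 10^-13 m⁻¹
v² = GM (2/r − 1/a) = 21364.1 m²/s²
v = 146.165 m/s ≈ 146.2 m/s

Final answer: 146.2 m/s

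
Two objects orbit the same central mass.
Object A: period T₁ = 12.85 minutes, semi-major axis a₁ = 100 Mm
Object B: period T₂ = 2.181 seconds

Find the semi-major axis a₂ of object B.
T₁ = 12.85 minutes = 771 s
T₂ = 2.181 seconds
a₁ = 100 Mm = 1 × 10^8 m
Kepler's third law: (T₂/T₁)² = (a₂/a₁)³  ⇒  a₂ = a₁ (T₂/T₁)^(2/3)
T₂/T₁ = 0.00282879
(T₂/T₁)^(2/3) = 0.0200017
a₂ = 1 × 10^8 m × 0.0200017 = 2.00017 × 10^6 m ≈ 2 Mm

Final answer: a₂ = 2 Mm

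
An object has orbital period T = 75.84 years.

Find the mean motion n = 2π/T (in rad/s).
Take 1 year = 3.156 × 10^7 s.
T = 75.84 years = 2.39351 × 10^9 s
n = 2π / (2.39351 × 10^9 s) = 2.62509 × 10^-9 rad/s ≈ 2.625 × 10^-9 rad/s

Final answer: n = 2.625 × 10^-9 rad/s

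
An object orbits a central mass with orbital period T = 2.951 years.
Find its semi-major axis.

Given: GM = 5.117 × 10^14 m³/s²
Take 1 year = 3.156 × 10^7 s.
T = 2.951 years = 9.31336 × 10^7 s
GM = 5.117 × 10^14 m³/s²
Kepler's third law: a³ = GM T² / (4π²)
T² = 8.67386 × 10^15 s²
a³ = (5.117 × 10^14) × (8.67386 × 10^15) / (4π²) = 1.12426 × 10^29 m³
a = (a³)^(1/3) = 4.82639 × 10^9 m ≈ 4.826 Gm

Final answer: 4.826 Gm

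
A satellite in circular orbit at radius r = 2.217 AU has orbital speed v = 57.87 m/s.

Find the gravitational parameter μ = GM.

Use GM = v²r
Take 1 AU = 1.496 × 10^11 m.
r = 2.217 AU = 3.31663 × 10^11 m
v = 57.87 m/s
v² = 3348.94 m²/s²
GM = v²r = 3348.94 × 3.31663 × 10^11 = 1.11072 × 10^15 m³/s²
GM ≈ 1.111 × 10^15 m³/s²

Final answer: GM = 1.111 × 10^15 m³/s²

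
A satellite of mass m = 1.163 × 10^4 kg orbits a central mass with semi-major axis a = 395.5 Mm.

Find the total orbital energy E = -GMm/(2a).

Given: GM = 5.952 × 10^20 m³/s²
a = 395.5 Mm = 3.955 × 10^8 m
GM = 5.952 × 10^20 m³/s²
2a = 7.91 × 10^8 m
GMm = 5.952 × 10^20 × 11630 = 6.92218 × 10^24 m³·kg/s²
E = −GMm/(2a) = -8.75117 × 10^15 J ≈ -8.751 PJ

Final answer: -8.751 PJ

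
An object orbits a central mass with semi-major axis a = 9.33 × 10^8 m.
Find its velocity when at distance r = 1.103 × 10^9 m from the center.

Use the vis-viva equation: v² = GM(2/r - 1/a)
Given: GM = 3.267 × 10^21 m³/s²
a = 9.33 × 10^8 m
r = 1.103 × 10^9 m
GM = 3.267 × 10^21 m³/s²
2/r − 1/a = 1.81324 × 10^-9 − 1.07181 × 10^-9 = 7.41425 × 10^-10 m⁻¹
v² = GM (2/r − 1/a) = 2.42224 × 10^12 m²/s²
v = 1.55635 × 10^6 m/s ≈ 1556 km/s

Final answer: 1556 km/s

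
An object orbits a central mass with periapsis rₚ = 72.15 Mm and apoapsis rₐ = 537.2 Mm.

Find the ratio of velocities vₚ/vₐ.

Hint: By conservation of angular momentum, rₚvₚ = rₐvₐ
rₚ = 72.15 Mm = 7.215 × 10^7 m
rₐ = 537.2 Mm = 5.372 × 10^8 m
rₚvₚ = rₐvₐ  ⇒  vₚ/vₐ = rₐ/rₚ
vₚ/vₐ = (5.372 × 10^8) / (7.215 × 10^7) = 7.4456

Final answer: vₚ/vₐ = 7.446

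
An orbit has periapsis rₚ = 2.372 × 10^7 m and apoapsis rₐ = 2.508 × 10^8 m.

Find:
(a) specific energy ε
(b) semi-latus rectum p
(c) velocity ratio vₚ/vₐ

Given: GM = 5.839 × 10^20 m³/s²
rₚ = 2.372 × 10^7 m
rₐ = 2.508 × 10^8 m
GM = 5.839 × 10^20 m³/s²
a = (rₚ + rₐ)/2 = 1.3726 × 10^8 m
e = (rₐ − rₚ)/(rₐ + rₚ) = (2.2708 × 10^8) / (2.7452 × 10^8) = 0.827189
(a) 2a = 2.7452 × 10^8 m;  ε = −GM/(2a) = -2.12699 × 10^12 J/kg ≈ -2127 GJ/kg
(b) 1 − e² = 0.315758;  p = a(1 − e²) = 1.3726 × 10^8 × 0.315758 = 4.33409 × 10^7 m ≈ 4.334 × 10^7 m
(c) vₚ/vₐ = rₐ/rₚ (angular momentum) = (2.508 × 10^8) / (2.372 × 10^7) = 10.5734 ≈ 10.57

Final answer:
(a) specific energy ε = -2127 GJ/kg
(b) semi-latus rectum p = 4.334 × 10^7 m
(c) velocity ratio vₚ/vₐ = 10.57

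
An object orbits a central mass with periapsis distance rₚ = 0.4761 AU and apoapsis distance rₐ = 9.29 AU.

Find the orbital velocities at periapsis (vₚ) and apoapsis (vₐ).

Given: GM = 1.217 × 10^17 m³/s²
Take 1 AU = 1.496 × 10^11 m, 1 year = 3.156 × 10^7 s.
rₚ = 0.4761 AU = 7.12246 × 10^10 m
rₐ = 9.29 AU = 1.38978 × 10^12 m
GM = 1.217 × 10^17 m³/s²
a = (rₚ + rₐ)/2 = 7.30504 × 10^11 m
Vis-viva: v² = GM (2/r − 1/a)
vₚ² = 1.217 × 10^17 × (2.80802 × 10^-11 − 1.36892 × 10^-12) = 3.25076 × 10^6 m²/s²
vₚ = 1802.99 m/s ≈ 0.3804 AU/year
vₐ² = 1.217 × 10^17 × (1.43907 × 10^-12 − 1.36892 × 10^-12) = 8537.88 m²/s²
vₐ = 92.4007 m/s ≈ 92.4 m/s

Final answer: vₚ = 0.3804 AU/year, vₐ = 92.4 m/s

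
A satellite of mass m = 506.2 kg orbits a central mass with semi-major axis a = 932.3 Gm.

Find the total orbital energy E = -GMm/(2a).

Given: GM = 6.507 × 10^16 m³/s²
a = 932.3 Gm = 9.323 × 10^11 m
GM = 6.507 × 10^16 m³/s²
2a = 1.8646 × 10^12 m
GMm = 6.507 × 10^16 × 506.2 = 3.29384 × 10^19 m³·kg/s²
E = −GMm/(2a) = -1.76651 × 10^7 J ≈ -17.67 MJ

Final answer: -17.67 MJ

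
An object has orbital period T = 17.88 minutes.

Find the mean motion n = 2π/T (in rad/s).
T = 17.88 minutes = 1072.8 s
n = 2π / 1072.8 s = 0.00585681 rad/s ≈ 0.005857 rad/s

Final answer: n = 0.005857 rad/s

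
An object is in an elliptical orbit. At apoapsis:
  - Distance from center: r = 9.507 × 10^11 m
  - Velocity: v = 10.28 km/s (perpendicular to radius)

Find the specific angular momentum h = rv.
r = 9.507 × 10^11 m
v = 10.28 km/s = 10280 m/s
h = rv = 9.507 × 10^11 × 10280 = 9.7732 × 10^15 m²/s ≈ 9.773 × 10^15 m²/s

Final answer: h = 9.773 × 10^15 m²/s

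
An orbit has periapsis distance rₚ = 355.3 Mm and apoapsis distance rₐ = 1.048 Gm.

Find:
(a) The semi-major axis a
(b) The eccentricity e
rₚ = 355.3 Mm = 3.553 × 10^8 m
rₐ = 1.048 Gm = 1.048 × 10^9 m
(a) a = (rₚ + rₐ)/2 = 7.0165 × 10^8 m ≈ 701.6 Mm
(b) e = (rₐ − rₚ)/(rₐ + rₚ) = (6.927 × 10^8) / (1.4033 × 10^9) = 0.493622

Final answer:
(a) a = 701.6 Mm
(b) e = 0.4936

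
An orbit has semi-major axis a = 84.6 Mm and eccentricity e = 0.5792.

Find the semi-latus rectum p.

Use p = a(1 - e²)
a = 84.6 Mm = 8.46 × 10^7 m
e = 0.5792,  e² = 0.335473,  1 − e² = 0.664527
p = a(1 − e²) = 8.46 × 10^7 m × 0.664527 = 5.6219 × 10^7 m ≈ 56.22 Mm

Final answer: p = 56.22 Mm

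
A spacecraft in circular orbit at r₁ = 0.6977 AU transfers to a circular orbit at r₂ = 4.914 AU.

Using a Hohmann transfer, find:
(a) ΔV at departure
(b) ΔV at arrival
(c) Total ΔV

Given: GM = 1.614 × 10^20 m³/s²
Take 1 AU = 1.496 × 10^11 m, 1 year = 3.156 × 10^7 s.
r₁ = 0.6977 AU = 1.04376 × 10^11 m
r₂ = 4.914 AU = 7.35134 × 10^11 m
GM = 1.614 × 10^20 m³/s²
Transfer ellipse: a_t = (r₁ + r₂)/2 = 4.19755 × 10^11 m
Circular speed at r₁: v₁ = √(GM/r₁) = 39323.4 m/s
Transfer speed at r₁ (periapsis): v₁ₜ = √(GM(2/r₁ − 1/a_t)) = 52040 m/s
(a) ΔV₁ = v₁ₜ − v₁ = 12716.5 m/s ≈ 2.683 AU/year
Circular speed at r₂: v₂ = √(GM/r₂) = 14817.3 m/s
Transfer speed at r₂ (apoapsis): v₂ₜ = √(GM(2/r₂ − 1/a_t)) = 7388.74 m/s
(b) ΔV₂ = v₂ − v₂ₜ = 7428.53 m/s ≈ 1.567 AU/year
(c) ΔV_total = ΔV₁ + ΔV₂ = 20145 m/s ≈ 4.25 AU/year

Final answer:
(a) ΔV₁ = 2.683 AU/year
(b) ΔV₂ = 1.567 AU/year
(c) ΔV_total = 4.25 AU/year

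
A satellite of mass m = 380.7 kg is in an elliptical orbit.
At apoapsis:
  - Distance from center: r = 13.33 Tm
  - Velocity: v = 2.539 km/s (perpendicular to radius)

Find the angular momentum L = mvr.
r = 13.33 Tm = 1.333 × 10^13 m
v = 2.539 km/s = 2539 m/s
vr = 2539 × 1.333 × 10^13 = 3.38449 × 10^16 m²/s
L = m × vr = 380.7 × 3.38449 × 10^16 = 1.28847 × 10^19 kg·m²/s ≈ 1.288 × 10^19 kg·m²/s

Final answer: L = 1.288 × 10^19 kg·m²/s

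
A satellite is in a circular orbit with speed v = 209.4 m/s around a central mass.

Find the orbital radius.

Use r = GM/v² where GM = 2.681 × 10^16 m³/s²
v = 209.4 m/s
GM = 2.681 × 10^16 m³/s²
v² = 43848.4 m²/s²
r = GM/v² = (2.681 × 10^16) / 43848.4 = 6.11425 × 10^11 m ≈ 611.4 Gm

Final answer: 611.4 Gm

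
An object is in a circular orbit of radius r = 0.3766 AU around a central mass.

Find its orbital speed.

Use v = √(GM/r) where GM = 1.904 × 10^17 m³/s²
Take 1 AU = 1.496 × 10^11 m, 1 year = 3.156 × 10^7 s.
r = 0.3766 AU = 5.63394 × 10^10 m
GM = 1.904 × 10^17 m³/s²
GM/r = (1.904 × 10^17) / (5.63394 × 10^10) = 3.37952 × 10^6 m²/s²
v = √(GM/r) = 1838.35 m/s ≈ 0.3878 AU/year

Final answer: 0.3878 AU/year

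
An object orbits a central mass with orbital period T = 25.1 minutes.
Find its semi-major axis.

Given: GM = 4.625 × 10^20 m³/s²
T = 25.1 minutes = 1506 s
GM = 4.625 × 10^20 m³/s²
Kepler's third law: a³ = GM T² / (4π²)
T² = 2.26804 × 10^6 s²
a³ = (4.625 × 10^20) × (2.26804 × 10^6) / (4π²) = 2.65706 × 10^25 m³
a = (a³)^(1/3) = 2.98401 × 10^8 m ≈ 298.4 Mm

Final answer: 298.4 Mm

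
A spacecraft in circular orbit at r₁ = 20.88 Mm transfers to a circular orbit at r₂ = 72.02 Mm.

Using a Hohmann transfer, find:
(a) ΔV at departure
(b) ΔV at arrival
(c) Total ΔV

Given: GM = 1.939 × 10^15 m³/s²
r₁ = 20.88 Mm = 2.088 × 10^7 m
r₂ = 72.02 Mm = 7.202 × 10^7 m
GM = 1.939 × 10^15 m³/s²
Transfer ellipse: a_t = (r₁ + r₂)/2 = 4.645 × 10^7 m
Circular speed at r₁: v₁ = √(GM/r₁) = 9636.6 m/s
Transfer speed at r₁ (periapsis): v₁ₜ = √(GM(2/r₁ − 1/a_t)) = 11999.3 m/s
(a) ΔV₁ = v₁ₜ − v₁ = 2362.74 m/s ≈ 2.363 km/s
Circular speed at r₂: v₂ = √(GM/r₂) = 5188.75 m/s
Transfer speed at r₂ (apoapsis): v₂ₜ = √(GM(2/r₂ − 1/a_t)) = 3478.84 m/s
(b) ΔV₂ = v₂ − v₂ₜ = 1709.9 m/s ≈ 1.71 km/s
(c) ΔV_total = ΔV₁ + ΔV₂ = 4072.65 m/s ≈ 4.073 km/s

Final answer:
(a) ΔV₁ = 2.363 km/s
(b) ΔV₂ = 1.71 km/s
(c) ΔV_total = 4.073 km/s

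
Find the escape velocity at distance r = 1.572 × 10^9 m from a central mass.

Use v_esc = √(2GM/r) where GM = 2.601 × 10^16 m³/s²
r = 1.572 × 10^9 m
GM = 2.601 × 10^16 m³/s²
2GM/r = 2 × (2.601 × 10^16) / (1.572 × 10^9) = 3.30916 × 10^7 m²/s²
v_esc = √(2GM/r) = 5752.53 m/s ≈ 5.753 km/s

Final answer: 5.753 km/s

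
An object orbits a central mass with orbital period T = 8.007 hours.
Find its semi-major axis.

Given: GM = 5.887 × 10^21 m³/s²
T = 8.007 hours = 28825.2 s
GM = 5.887 × 10^21 m³/s²
Kepler's third law: a³ = GM T² / (4π²)
T² = 8.30892 × 10^8 s²
a³ = (5.887 × 10^21) × (8.30892 × 10^8) / (4π²) = 1.23902 × 10^29 m³
a = (a³)^(1/3) = 4.98532 × 10^9 m ≈ 4.985 Gm

Final answer: 4.985 Gm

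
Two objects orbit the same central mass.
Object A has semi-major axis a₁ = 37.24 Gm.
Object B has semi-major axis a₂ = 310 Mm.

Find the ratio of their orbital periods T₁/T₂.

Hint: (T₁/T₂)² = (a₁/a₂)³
a₁ = 37.24 Gm = 3.724 × 10^10 m
a₂ = 310 Mm = 3.1 × 10^8 m
a₁/a₂ = 120.129
T₁/T₂ = (a₁/a₂)^(3/2) = (120.129)^1.5 = 1316.65

Final answer: T₁/T₂ = 1317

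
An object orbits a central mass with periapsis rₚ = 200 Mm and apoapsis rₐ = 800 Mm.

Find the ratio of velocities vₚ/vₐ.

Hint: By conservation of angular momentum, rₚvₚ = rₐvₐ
rₚ = 200 Mm = 2 × 10^8 m
rₐ = 800 Mm = 8 × 10^8 m
rₚvₚ = rₐvₐ  ⇒  vₚ/vₐ = rₐ/rₚ
vₚ/vₐ = (8 × 10^8) / (2 × 10^8) = 4

Final answer: vₚ/vₐ = 4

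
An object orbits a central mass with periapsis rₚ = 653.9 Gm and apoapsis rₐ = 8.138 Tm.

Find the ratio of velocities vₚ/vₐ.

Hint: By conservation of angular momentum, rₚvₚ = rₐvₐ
rₚ = 653.9 Gm = 6.539 × 10^11 m
rₐ = 8.138 Tm = 8.138 × 10^12 m
rₚvₚ = rₐvₐ  ⇒  vₚ/vₐ = rₐ/rₚ
vₚ/vₐ = (8.138 × 10^12) / (6.539 × 10^11) = 12.4453

Final answer: vₚ/vₐ = 12.45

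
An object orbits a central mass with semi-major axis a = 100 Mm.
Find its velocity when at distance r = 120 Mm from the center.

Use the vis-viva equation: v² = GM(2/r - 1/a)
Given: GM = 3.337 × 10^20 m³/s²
a = 100 Mm = 1 × 10^8 m
r = 120 Mm = 1.2 × 10^8 m
GM = 3.337 × 10^20 m³/s²
2/r − 1/a = 1.66667 × 10^-8 − 1 × 10^-8 = 6.66667 × 10^-9 m⁻¹
v² = GM (2/r − 1/a) = 2.22467 × 10^12 m²/s²
v = 1.49153 × 10^6 m/s ≈ 1492 km/s

Final answer: 1492 km/s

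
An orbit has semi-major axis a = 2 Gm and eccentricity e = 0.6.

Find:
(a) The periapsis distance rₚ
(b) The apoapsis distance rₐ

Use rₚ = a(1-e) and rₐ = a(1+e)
a = 2 Gm = 2 × 10^9 m
e = 0.6:  1 − e = 0.4,  1 + e = 1.6
(a) rₚ = a(1 − e) = 2 × 10^9 m × 0.4 = 8 × 10^8 m ≈ 800 Mm
(b) rₐ = a(1 + e) = 2 × 10^9 m × 1.6 = 3.2 × 10^9 m ≈ 3.2 Gm

Final answer:
(a) rₚ = 800 Mm
(b) rₐ = 3.2 Gm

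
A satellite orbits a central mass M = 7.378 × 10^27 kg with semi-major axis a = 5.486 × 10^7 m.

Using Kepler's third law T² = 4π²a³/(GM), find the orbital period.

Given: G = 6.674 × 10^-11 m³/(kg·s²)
M = 7.378 × 10^27 kg
GM = G × M = 6.674 × 10^-11 × 7.378 × 10^27 = 4.92408 × 10^17 m³/s²
a = 5.486 × 10^7 m
a³ = 1.65108 × 10^23 m³
T = 2π √(a³/GM) = 2π √((1.65108 × 10^23) / (4.92408 × 10^17)) = 2π × 579.057 s
T = 3638.32 s ≈ 1.011 hours

Final answer: 1.011 hours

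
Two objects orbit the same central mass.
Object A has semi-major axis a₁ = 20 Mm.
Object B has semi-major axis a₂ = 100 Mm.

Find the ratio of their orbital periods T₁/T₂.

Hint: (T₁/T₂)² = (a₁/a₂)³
a₁ = 20 Mm = 2 × 10^7 m
a₂ = 100 Mm = 1 × 10^8 m
a₁/a₂ = 0.2
T₁/T₂ = (a₁/a₂)^(3/2) = (0.2)^1.5 = 0.0894427

Final answer: T₁/T₂ = 0.08944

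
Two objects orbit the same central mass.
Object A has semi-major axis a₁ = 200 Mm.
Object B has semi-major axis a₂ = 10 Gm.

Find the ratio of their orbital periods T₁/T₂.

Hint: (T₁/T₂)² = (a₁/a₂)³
a₁ = 200 Mm = 2 × 10^8 m
a₂ = 10 Gm = 1 × 10^10 m
a₁/a₂ = 0.02
T₁/T₂ = (a₁/a₂)^(3/2) = (0.02)^1.5 = 0.00282843

Final answer: T₁/T₂ = 0.002828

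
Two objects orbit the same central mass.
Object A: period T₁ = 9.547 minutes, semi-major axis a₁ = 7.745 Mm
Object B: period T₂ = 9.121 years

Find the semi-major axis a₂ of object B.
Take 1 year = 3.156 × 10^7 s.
T₁ = 9.547 minutes = 572.82 s
T₂ = 9.121 years = 2.87859 × 10^8 s
a₁ = 7.745 Mm = 7.745 × 10^6 m
Kepler's third law: (T₂/T₁)² = (a₂/a₁)³  ⇒  a₂ = a₁ (T₂/T₁)^(2/3)
T₂/T₁ = 502529
(T₂/T₁)^(2/3) = 6320.83
a₂ = 7.745 × 10^6 m × 6320.83 = 4.89548 × 10^10 m ≈ 48.95 Gm

Final answer: a₂ = 48.95 Gm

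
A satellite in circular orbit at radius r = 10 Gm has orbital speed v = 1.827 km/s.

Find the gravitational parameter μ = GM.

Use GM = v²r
r = 10 Gm = 1 × 10^10 m
v = 1.827 km/s = 1827 m/s
v² = 3.33793 × 10^6 m²/s²
GM = v²r = 3.33793 × 10^6 × 1 × 10^10 = 3.33793 × 10^16 m³/s²
GM ≈ 3.338 × 10^16 m³/s²

Final answer: GM = 3.338 × 10^16 m³/s²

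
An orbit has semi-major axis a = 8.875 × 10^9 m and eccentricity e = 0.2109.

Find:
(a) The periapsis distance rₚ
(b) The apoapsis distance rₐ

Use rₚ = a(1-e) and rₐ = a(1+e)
a = 8.875 × 10^9 m
e = 0.2109:  1 − e = 0.7891,  1 + e = 1.2109
(a) rₚ = a(1 − e) = 8.875 × 10^9 m × 0.7891 = 7.00326 × 10^9 m ≈ 7.003 × 10^9 m
(b) rₐ = a(1 + e) = 8.875 × 10^9 m × 1.2109 = 1.07467 × 10^10 m ≈ 1.075 × 10^10 m

Final answer:
(a) rₚ = 7.003 × 10^9 m
(b) rₐ = 1.075 × 10^10 m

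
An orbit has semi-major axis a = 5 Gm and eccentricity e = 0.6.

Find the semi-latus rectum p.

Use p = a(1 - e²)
a = 5 Gm = 5 × 10^9 m
e = 0.6,  e² = 0.36,  1 − e² = 0.64
p = a(1 − e²) = 5 × 10^9 m × 0.64 = 3.2 × 10^9 m ≈ 3.2 Gm

Final answer: p = 3.2 Gm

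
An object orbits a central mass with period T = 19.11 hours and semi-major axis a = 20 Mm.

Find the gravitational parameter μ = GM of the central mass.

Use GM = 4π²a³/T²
T = 19.11 hours = 68796 s
a = 20 Mm = 2 × 10^7 m
a³ = 8 × 10^21 m³
T² = 4.73289 × 10^9 s²
GM = 4π² × (8 × 10^21) / (4.73289 × 10^9) = 6.67303 × 10^13 m³/s²
GM ≈ 6.673 × 10^13 m³/s²

Final answer: GM = 6.673 × 10^13 m³/s²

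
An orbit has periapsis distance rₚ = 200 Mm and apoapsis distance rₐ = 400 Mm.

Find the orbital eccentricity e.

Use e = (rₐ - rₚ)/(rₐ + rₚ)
rₚ = 200 Mm = 2 × 10^8 m
rₐ = 400 Mm = 4 × 10^8 m
rₐ − rₚ = 2 × 10^8 m
rₐ + rₚ = 6 × 10^8 m
e = (rₐ − rₚ)/(rₐ + rₚ) = 0.333333

Final answer: e = 0.3333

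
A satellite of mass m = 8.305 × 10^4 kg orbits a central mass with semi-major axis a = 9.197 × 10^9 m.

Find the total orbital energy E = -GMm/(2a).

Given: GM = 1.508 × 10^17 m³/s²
a = 9.197 × 10^9 m
GM = 1.508 × 10^17 m³/s²
2a = 1.8394 × 10^10 m
GMm = 1.508 × 10^17 × 83050 = 1.25239 × 10^22 m³·kg/s²
E = −GMm/(2a) = -6.80871 × 10^11 J ≈ -680.9 GJ

Final answer: -680.9 GJ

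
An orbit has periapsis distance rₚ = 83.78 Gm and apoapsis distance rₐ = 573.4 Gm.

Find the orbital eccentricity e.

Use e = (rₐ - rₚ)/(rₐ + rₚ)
rₚ = 83.78 Gm = 8.378 × 10^10 m
rₐ = 573.4 Gm = 5.734 × 10^11 m
rₐ − rₚ = 4.8962 × 10^11 m
rₐ + rₚ = 6.5718 × 10^11 m
e = (rₐ − rₚ)/(rₐ + rₚ) = 0.745032

Final answer: e = 0.745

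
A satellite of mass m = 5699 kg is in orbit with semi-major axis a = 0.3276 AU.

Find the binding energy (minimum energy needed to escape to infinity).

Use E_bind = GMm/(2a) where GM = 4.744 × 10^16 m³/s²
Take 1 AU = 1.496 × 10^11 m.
a = 0.3276 AU = 4.9009 × 10^10 m
GM = 4.744 × 10^16 m³/s²
m = 5699 kg
GMm = 4.744 × 10^16 × 5699 = 2.70361 × 10^20 m³·kg/s²
2a = 9.80179 × 10^10 m
E_bind = GMm/(2a) = 2.75828 × 10^9 J ≈ 2.758 GJ

Final answer: 2.758 GJ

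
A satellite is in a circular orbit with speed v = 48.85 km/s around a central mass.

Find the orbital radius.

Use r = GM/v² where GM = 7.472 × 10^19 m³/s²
v = 48.85 km/s = 48850 m/s
GM = 7.472 × 10^19 m³/s²
v² = 2.38632 × 10^9 m²/s²
r = GM/v² = (7.472 × 10^19) / (2.38632 × 10^9) = 3.13118 × 10^10 m ≈ 3.131 × 10^10 m

Final answer: 3.131 × 10^10 m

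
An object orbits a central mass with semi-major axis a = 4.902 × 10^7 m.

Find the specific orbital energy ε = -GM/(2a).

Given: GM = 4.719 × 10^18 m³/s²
a = 4.902 × 10^7 m
GM = 4.719 × 10^18 m³/s²
2a = 9.804 × 10^7 m
ε = −GM/(2a) = -4.81334 × 10^10 J/kg ≈ -48.13 GJ/kg

Final answer: -48.13 GJ/kg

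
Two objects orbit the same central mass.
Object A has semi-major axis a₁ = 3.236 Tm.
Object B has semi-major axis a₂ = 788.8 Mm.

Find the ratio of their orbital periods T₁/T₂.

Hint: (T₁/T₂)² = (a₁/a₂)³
a₁ = 3.236 Tm = 3.236 × 10^12 m
a₂ = 788.8 Mm = 7.888 × 10^8 m
a₁/a₂ = 4102.43
T₁/T₂ = (a₁/a₂)^(3/2) = (4102.43)^1.5 = 262762

Final answer: T₁/T₂ = 2.628 × 10^5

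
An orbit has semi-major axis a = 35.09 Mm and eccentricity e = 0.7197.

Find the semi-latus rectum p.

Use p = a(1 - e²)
a = 35.09 Mm = 3.509 × 10^7 m
e = 0.7197,  e² = 0.517968,  1 − e² = 0.482032
p = a(1 − e²) = 3.509 × 10^7 m × 0.482032 = 1.69145 × 10^7 m ≈ 16.91 Mm

Final answer: p = 16.91 Mm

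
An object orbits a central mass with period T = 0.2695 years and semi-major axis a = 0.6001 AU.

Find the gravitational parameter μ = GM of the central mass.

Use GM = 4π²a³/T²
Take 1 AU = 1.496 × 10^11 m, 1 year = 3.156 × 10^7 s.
T = 0.2695 years = 8.50542 × 10^6 s
a = 0.6001 AU = 8.9775 × 10^10 m
a³ = 7.23545 × 10^32 m³
T² = 7.23422 × 10^13 s²
GM = 4π² × (7.23545 × 10^32) / (7.23422 × 10^13) = 3.94852 × 10^20 m³/s²
GM ≈ 3.949 × 10^20 m³/s²

Final answer: GM = 3.949 × 10^20 m³/s²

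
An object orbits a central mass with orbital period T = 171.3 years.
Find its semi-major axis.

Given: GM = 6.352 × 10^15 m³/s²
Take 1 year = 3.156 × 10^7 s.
T = 171.3 years = 5.40623 × 10^9 s
GM = 6.352 × 10^15 m³/s²
Kepler's third law: a³ = GM T² / (4π²)
T² = 2.92273 × 10^19 s²
a³ = (6.352 × 10^15) × (2.92273 × 10^19) / (4π²) = 4.70262 × 10^33 m³
a = (a³)^(1/3) = 1.67538 × 10^11 m ≈ 1.675 × 10^11 m

Final answer: 1.675 × 10^11 m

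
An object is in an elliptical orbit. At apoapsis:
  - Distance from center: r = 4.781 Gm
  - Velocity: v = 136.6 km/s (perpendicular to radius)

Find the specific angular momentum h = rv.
r = 4.781 Gm = 4.781 × 10^9 m
v = 136.6 km/s = 136600 m/s
h = rv = 4.781 × 10^9 × 136600 = 6.53085 × 10^14 m²/s ≈ 6.531 × 10^14 m²/s

Final answer: h = 6.531 × 10^14 m²/s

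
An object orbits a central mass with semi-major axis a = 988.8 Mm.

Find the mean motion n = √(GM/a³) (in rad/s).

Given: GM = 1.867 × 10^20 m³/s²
a = 988.8 Mm = 9.888 × 10^8 m
GM = 1.867 × 10^20 m³/s²
a³ = 9.66775 × 10^26 m³
GM/a³ = (1.867 × 10^20) / (9.66775 × 10^26) = 1.93116 × 10^-7 s⁻²
n = √(GM/a³) = 0.00043945 rad/s ≈ 0.0004395 rad/s

Final answer: n = 0.0004395 rad/s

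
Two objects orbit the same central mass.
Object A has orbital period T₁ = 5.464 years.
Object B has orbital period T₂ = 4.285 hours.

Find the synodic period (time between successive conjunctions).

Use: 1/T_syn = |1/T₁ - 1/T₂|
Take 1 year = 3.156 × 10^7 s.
T₁ = 5.464 years = 1.72444 × 10^8 s
T₂ = 4.285 hours = 15426 s
1/T₁ = 5.79899 × 10^-9 s⁻¹
1/T₂ = 6.48256 × 10^-5 s⁻¹
|1/T₁ − 1/T₂| = 6.48198 × 10^-5 s⁻¹
T_syn = 1 / |1/T₁ − 1/T₂| = 15427.4 s ≈ 4.285 hours

Final answer: T_syn = 4.285 hours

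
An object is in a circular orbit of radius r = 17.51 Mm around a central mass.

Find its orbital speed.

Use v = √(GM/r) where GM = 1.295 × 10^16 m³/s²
r = 17.51 Mm = 1.751 × 10^7 m
GM = 1.295 × 10^16 m³/s²
GM/r = (1.295 × 10^16) / (1.751 × 10^7) = 7.39577 × 10^8 m²/s²
v = √(GM/r) = 27195.2 m/s ≈ 27.2 km/s

Final answer: 27.2 km/s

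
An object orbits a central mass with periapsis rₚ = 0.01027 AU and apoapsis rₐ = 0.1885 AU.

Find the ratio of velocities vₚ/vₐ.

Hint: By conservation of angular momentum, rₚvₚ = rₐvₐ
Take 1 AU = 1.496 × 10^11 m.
rₚ = 0.01027 AU = 1.53639 × 10^9 m
rₐ = 0.1885 AU = 2.81996 × 10^10 m
rₚvₚ = rₐvₐ  ⇒  vₚ/vₐ = rₐ/rₚ
vₚ/vₐ = (2.81996 × 10^10) / (1.53639 × 10^9) = 18.3544

Final answer: vₚ/vₐ = 18.35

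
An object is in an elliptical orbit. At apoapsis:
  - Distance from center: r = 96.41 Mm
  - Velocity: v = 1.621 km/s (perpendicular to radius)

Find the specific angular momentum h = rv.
r = 96.41 Mm = 9.641 × 10^7 m
v = 1.621 km/s = 1621 m/s
h = rv = 9.641 × 10^7 × 1621 = 1.56281 × 10^11 m²/s ≈ 1.563 × 10^11 m²/s

Final answer: h = 1.563 × 10^11 m²/s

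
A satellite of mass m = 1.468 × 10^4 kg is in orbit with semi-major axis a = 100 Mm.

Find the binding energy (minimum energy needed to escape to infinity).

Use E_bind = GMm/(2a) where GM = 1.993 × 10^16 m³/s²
a = 100 Mm = 1 × 10^8 m
GM = 1.993 × 10^16 m³/s²
m = 1.468 × 10^4 kg
GMm = 1.993 × 10^16 × 14680 = 2.92572 × 10^20 m³·kg/s²
2a = 2 × 10^8 m
E_bind = GMm/(2a) = 1.46286 × 10^12 J ≈ 1.463 TJ

Final answer: 1.463 TJ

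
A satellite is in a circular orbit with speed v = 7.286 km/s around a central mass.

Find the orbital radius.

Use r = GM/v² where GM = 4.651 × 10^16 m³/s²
v = 7.286 km/s = 7286 m/s
GM = 4.651 × 10^16 m³/s²
v² = 5.30858 × 10^7 m²/s²
r = GM/v² = (4.651 × 10^16) / (5.30858 × 10^7) = 8.76129 × 10^8 m ≈ 876.1 Mm

Final answer: 876.1 Mm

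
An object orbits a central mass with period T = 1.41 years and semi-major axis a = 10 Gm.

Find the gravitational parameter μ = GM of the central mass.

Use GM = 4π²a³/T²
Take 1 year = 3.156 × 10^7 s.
T = 1.41 years = 4.44996 × 10^7 s
a = 10 Gm = 1 × 10^10 m
a³ = 1 × 10^30 m³
T² = 1.98021 × 10^15 s²
GM = 4π² × (1 × 10^30) / (1.98021 × 10^15) = 1.99364 × 10^16 m³/s²
GM ≈ 1.994 × 10^16 m³/s²

Final answer: GM = 1.994 × 10^16 m³/s²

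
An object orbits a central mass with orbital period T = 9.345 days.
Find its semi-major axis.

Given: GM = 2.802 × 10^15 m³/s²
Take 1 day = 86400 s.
T = 9.345 days = 807408 s
GM = 2.802 × 10^15 m³/s²
Kepler's third law: a³ = GM T² / (4π²)
T² = 6.51908 × 10^11 s²
a³ = (2.802 × 10^15) × (6.51908 × 10^11) / (4π²) = 4.62695 × 10^25 m³
a = (a³)^(1/3) = 3.59003 × 10^8 m ≈ 359 Mm

Final answer: 359 Mm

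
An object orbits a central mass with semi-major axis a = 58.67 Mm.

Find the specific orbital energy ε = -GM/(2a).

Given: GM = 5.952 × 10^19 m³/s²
a = 58.67 Mm = 5.867 × 10^7 m
GM = 5.952 × 10^19 m³/s²
2a = 1.1734 × 10^8 m
ε = −GM/(2a) = -5.07244 × 10^11 J/kg ≈ -507.2 GJ/kg

Final answer: -507.2 GJ/kg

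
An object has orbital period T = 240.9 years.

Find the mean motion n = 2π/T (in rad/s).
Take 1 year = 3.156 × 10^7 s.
T = 240.9 years = 7.6028 × 10^9 s
n = 2π / (7.6028 × 10^9 s) = 8.2643 × 10^-10 rad/s ≈ 8.264 × 10^-10 rad/s

Final answer: n = 8.264 × 10^-10 rad/s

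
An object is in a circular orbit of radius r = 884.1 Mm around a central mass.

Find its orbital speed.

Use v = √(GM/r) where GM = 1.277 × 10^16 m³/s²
r = 884.1 Mm = 8.841 × 10^8 m
GM = 1.277 × 10^16 m³/s²
GM/r = (1.277 × 10^16) / (8.841 × 10^8) = 1.44441 × 10^7 m²/s²
v = √(GM/r) = 3800.54 m/s ≈ 3.801 km/s

Final answer: 3.801 km/s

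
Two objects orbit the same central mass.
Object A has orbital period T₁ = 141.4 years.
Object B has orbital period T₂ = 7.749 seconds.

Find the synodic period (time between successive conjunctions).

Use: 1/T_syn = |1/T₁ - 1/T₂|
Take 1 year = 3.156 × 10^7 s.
T₁ = 141.4 years = 4.46258 × 10^9 s
T₂ = 7.749 seconds
1/T₁ = 2.24085 × 10^-10 s⁻¹
1/T₂ = 0.129049 s⁻¹
|1/T₁ − 1/T₂| = 0.129049 s⁻¹
T_syn = 1 / |1/T₁ − 1/T₂| = 7.749 s ≈ 7.749 seconds

Final answer: T_syn = 7.749 seconds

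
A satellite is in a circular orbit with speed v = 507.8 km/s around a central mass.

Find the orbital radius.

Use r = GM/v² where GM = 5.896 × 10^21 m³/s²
v = 507.8 km/s = 507800 m/s
GM = 5.896 × 10^21 m³/s²
v² = 2.57861 × 10^11 m²/s²
r = GM/v² = (5.896 × 10^21) / (2.57861 × 10^11) = 2.2865 × 10^10 m ≈ 2.287 × 10^10 m

Final answer: 2.287 × 10^10 m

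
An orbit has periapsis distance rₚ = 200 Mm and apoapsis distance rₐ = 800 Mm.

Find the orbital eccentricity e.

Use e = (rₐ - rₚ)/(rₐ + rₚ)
rₚ = 200 Mm = 2 × 10^8 m
rₐ = 800 Mm = 8 × 10^8 m
rₐ − rₚ = 6 × 10^8 m
rₐ + rₚ = 1 × 10^9 m
e = (rₐ − rₚ)/(rₐ + rₚ) = 0.6

Final answer: e = 0.6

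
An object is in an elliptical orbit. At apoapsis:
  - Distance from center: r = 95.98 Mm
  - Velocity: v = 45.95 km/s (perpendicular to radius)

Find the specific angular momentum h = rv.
r = 95.98 Mm = 9.598 × 10^7 m
v = 45.95 km/s = 45950 m/s
h = rv = 9.598 × 10^7 × 45950 = 4.41028 × 10^12 m²/s ≈ 4.41 × 10^12 m²/s

Final answer: h = 4.41 × 10^12 m²/s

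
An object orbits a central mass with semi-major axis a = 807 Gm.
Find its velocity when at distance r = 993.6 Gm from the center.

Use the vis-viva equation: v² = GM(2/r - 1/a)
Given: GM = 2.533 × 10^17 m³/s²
a = 807 Gm = 8.07 × 10^11 m
r = 993.6 Gm = 9.936 × 10^11 m
GM = 2.533 × 10^17 m³/s²
2/r − 1/a = 2.01288 × 10^-12 − 1.23916 × 10^-12 = 7.73725 × 10^-13 m⁻¹
v² = GM (2/r − 1/a) = 195985 m²/s²
v = 442.701 m/s ≈ 442.7 m/s

Final answer: 442.7 m/s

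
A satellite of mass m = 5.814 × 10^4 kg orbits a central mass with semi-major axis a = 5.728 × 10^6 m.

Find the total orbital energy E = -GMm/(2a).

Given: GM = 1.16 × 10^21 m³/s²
a = 5.728 × 10^6 m
GM = 1.16 × 10^21 m³/s²
2a = 1.1456 × 10^7 m
GMm = 1.16 × 10^21 × 58140 = 6.74424 × 10^25 m³·kg/s²
E = −GMm/(2a) = -5.88708 × 10^18 J ≈ -5.887 EJ

Final answer: -5.887 EJ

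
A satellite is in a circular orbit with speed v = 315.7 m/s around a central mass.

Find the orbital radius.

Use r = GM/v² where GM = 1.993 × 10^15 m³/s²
v = 315.7 m/s
GM = 1.993 × 10^15 m³/s²
v² = 99666.5 m²/s²
r = GM/v² = (1.993 × 10^15) / 99666.5 = 1.99967 × 10^10 m ≈ 20 Gm

Final answer: 20 Gm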